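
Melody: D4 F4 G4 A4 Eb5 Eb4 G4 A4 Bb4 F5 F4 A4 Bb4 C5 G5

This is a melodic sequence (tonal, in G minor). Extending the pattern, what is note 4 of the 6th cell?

With 5-note cells, note 4 of each statement runs A4, Bb4, C5.
Extending up a 2nd: D5 → Eb5 → F5.

F5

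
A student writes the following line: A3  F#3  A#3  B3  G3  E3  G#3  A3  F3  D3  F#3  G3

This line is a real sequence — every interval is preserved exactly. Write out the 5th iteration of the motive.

Db3 Bb2 D3 Eb3

Taking 4-note groups, the heads are A3, G3, F3: the pattern moves down a 2nd.
Continuing the starts: Eb3 → Db3.
So cell 5 is Db3 Bb2 D3 Eb3.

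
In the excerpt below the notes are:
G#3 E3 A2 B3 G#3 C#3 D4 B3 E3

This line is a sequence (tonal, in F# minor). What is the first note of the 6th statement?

Taking 3-note groups, the heads are G#3, B3, D4: the pattern moves up a 3rd.
Continuing: F#4 → A4 → C#5. Statement 6 starts on C#5.

C#5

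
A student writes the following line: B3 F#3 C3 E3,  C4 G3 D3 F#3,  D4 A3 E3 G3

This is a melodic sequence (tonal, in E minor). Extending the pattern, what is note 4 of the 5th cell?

Grouping in 4s, the 4th note of each cell is E3, F#3, G3.
Extending up a 2nd: A3 → B3.

B3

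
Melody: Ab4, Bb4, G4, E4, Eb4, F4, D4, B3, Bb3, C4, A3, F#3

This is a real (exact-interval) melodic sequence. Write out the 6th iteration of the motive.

G2 A2 F#2 D#2

Taking 4-note groups, the heads are Ab4, Eb4, Bb3: the pattern moves down a 4th.
Continuing the starts: F3 → C3 → G2.
So cell 6 is G2 A2 F#2 D#2.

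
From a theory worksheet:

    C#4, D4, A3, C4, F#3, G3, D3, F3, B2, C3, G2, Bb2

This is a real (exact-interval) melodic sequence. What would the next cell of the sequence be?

E2 F2 C2 Eb2

Taking 4-note groups, the heads are C#4, F#3, B2: the pattern moves down a 5th.
So cell 4 is E2 F2 C2 Eb2.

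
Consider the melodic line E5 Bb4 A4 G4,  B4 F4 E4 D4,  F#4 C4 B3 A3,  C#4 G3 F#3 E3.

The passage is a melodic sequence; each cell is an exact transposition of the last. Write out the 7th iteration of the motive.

A#2 E2 D#2 C#2

With a 4-note motive the entries are E5, B4, F#4, C#4, each down a 4th from the previous.
Carrying on: G#3 → D#3 → A#2.
So cell 7 is A#2 E2 D#2 C#2.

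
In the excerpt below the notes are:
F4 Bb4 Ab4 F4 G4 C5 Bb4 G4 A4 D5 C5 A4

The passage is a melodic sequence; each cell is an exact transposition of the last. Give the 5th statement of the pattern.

C#5 F#5 E5 C#5

The 4-note cells begin on F4, G4, A4 — each up a 2nd from the last.
Continuing the starts: B4 → C#5.
So cell 5 is C#5 F#5 E5 C#5.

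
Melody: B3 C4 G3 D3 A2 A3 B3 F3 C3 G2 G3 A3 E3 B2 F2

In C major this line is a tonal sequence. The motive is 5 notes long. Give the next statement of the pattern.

F3 G3 D3 A2 E2

The 5-note cells begin on B3, A3, G3 — each down a 2nd from the last.
From F3 the diatonic shape gives F3 G3 D3 A2 E2.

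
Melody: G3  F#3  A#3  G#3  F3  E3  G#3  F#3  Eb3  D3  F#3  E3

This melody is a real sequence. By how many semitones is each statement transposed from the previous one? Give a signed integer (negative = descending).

Taking 4-note groups, the heads are G3, F3, Eb3: the pattern moves down a 2nd.
G3→F3 is 53 − 55 = -2 semitones.

-2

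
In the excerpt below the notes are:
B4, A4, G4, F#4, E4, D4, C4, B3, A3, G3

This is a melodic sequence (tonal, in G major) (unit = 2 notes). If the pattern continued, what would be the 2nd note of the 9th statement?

F#2

With 2-note cells, note 2 of each statement runs A4, F#4, D4, B3, G3.
Carrying that down a 3rd forward: E3 → C3 → A2 → F#2.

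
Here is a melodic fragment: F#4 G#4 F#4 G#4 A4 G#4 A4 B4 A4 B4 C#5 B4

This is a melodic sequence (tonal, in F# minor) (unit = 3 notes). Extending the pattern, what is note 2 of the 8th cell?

G#5

The unit is 3 notes. Position-2 pitches of the 4 shown cells: G#4, A4, B4, C#5.
Carrying that up a 2nd forward: D5 → E5 → F#5 → G#5.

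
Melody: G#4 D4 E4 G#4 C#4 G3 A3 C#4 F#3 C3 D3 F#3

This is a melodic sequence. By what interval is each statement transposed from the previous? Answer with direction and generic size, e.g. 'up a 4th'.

down a 5th

The 4-note cells begin on G#4, C#4, F#3 — each down a 5th from the last.
G#4 to C#4 is down a 5th.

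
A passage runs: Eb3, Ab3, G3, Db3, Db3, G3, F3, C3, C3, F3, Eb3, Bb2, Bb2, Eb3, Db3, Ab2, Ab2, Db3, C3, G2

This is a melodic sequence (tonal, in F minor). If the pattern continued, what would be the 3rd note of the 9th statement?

Grouping in 4s, the 3rd note of each cell is G3, F3, Eb3, Db3, C3.
Extending down a 2nd: Bb2 → Ab2 → G2 → F2.

F2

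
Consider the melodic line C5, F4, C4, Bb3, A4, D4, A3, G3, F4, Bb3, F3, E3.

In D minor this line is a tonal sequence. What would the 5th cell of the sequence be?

The 4-note cells begin on C5, A4, F4 — each down a 3rd from the last.
Continuing the starts: D4 → Bb3.
So cell 5 is Bb3 E3 Bb2 A2.

Bb3 E3 Bb2 A2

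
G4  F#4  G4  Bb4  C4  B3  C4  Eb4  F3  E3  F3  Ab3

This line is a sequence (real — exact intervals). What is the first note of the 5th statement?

The 4-note cells begin on G4, C4, F3 — each down a 5th from the last.
Extending the heads down a 5th: Bb2 → Eb2.

Eb2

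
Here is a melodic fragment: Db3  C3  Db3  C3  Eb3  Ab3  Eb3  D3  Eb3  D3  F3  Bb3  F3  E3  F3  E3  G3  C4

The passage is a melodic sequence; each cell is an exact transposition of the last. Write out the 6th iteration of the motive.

B3 A#3 B3 A#3 C#4 F#4

With a 6-note motive the entries are Db3, Eb3, F3, each up a 2nd from the previous.
Extending up a 2nd: G3 → A3 → B3.
From B3 the exact shape gives B3 A#3 B3 A#3 C#4 F#4.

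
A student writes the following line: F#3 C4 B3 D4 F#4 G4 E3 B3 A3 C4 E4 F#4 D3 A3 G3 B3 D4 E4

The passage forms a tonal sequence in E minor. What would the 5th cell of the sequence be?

B2 F#3 E3 G3 B3 C4

With a 6-note motive the entries are F#3, E3, D3, each down a 2nd from the previous.
Extending down a 2nd: C3 → B2.
From B2 the diatonic shape gives B2 F#3 E3 G3 B3 C4.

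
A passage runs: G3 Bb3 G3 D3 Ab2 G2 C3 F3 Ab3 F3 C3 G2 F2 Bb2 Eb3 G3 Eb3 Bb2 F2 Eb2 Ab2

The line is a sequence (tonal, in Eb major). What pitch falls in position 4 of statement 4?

Ab2

Grouping in 7s, the 4th note of each cell is D3, C3, Bb2.
Each moves down a 2nd; the next is Ab2.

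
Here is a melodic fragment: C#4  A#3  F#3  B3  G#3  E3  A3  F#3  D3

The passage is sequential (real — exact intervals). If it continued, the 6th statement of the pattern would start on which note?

Eb3

The 3-note cells begin on C#4, B3, A3 — each down a 2nd from the last.
Extending the heads down a 2nd: G3 → F3 → Eb3.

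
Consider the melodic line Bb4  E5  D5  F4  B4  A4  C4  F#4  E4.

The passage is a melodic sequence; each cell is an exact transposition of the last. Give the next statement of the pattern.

G3 C#4 B3

Unit = 3 notes; the statements start on Bb4, F4, C4, moving down a 4th each time.
Statement 4 starts on G3 and keeps the same exact contour: G3 C#4 B3.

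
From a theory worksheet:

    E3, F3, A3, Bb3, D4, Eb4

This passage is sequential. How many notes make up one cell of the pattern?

2

Try groups of 2 (3 cells in 6 notes):
E3 F3 | A3 Bb3 | D4 Eb4
That's a consistent up a 4th shift per cell, and no other grouping gives one.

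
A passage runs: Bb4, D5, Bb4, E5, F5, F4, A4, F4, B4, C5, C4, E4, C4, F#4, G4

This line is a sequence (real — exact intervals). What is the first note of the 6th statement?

A2

With a 5-note motive the entries are Bb4, F4, C4, each down a 4th from the previous.
Continuing: G3 → D3 → A2. Statement 6 starts on A2.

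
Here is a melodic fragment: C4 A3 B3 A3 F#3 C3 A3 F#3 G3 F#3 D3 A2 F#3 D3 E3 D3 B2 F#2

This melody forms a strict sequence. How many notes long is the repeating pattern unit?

18 notes total. Splitting into 3 groups of 6:
C4 A3 B3 A3 F#3 C3 | A3 F#3 G3 F#3 D3 A2 | F#3 D3 E3 D3 B2 F#2
Every group is a transposition down a 3rd of the one before; no shorter unit works.

6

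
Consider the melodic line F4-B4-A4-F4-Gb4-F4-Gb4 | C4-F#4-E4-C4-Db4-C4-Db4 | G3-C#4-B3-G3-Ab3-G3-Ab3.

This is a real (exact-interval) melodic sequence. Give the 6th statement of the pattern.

Taking 7-note groups, the heads are F4, C4, G3: the pattern moves down a 4th.
Carrying on: D3 → A2 → E2.
Statement 6 starts on E2 and keeps the same exact contour: E2 A#2 G#2 E2 F2 E2 F2.

E2 A#2 G#2 E2 F2 E2 F2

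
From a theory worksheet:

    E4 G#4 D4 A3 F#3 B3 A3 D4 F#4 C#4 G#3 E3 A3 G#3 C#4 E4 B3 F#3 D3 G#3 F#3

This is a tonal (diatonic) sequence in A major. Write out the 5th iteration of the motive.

The 7-note cells begin on E4, D4, C#4 — each down a 2nd from the last.
Carrying on: B3 → A3.
Statement 5 starts on A3 and keeps the same diatonic contour: A3 C#4 G#3 D3 B2 E3 D3.

A3 C#4 G#3 D3 B2 E3 D3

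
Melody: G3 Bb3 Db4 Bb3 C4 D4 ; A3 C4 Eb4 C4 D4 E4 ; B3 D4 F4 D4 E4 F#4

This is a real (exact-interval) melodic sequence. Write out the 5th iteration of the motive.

D#4 F#4 A4 F#4 G#4 A#4

Taking 6-note groups, the heads are G3, A3, B3: the pattern moves up a 2nd.
Continuing the starts: C#4 → D#4.
Statement 5 starts on D#4 and keeps the same exact contour: D#4 F#4 A4 F#4 G#4 A#4.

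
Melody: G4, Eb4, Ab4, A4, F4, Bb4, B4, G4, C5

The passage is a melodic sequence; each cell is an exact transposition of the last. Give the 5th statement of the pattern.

D#5 B4 E5

The 3-note cells begin on G4, A4, B4 — each up a 2nd from the last.
Extending up a 2nd: C#5 → D#5.
From D#5 the exact shape gives D#5 B4 E5.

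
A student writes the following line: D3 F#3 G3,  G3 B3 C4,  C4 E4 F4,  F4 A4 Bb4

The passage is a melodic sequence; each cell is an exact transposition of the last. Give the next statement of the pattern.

Bb4 D5 Eb5

Taking 3-note groups, the heads are D3, G3, C4, F4: the pattern moves up a 4th.
So cell 5 is Bb4 D5 Eb5.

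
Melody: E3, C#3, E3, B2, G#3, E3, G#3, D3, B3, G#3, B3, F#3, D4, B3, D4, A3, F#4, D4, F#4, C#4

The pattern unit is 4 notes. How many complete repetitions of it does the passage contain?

20 notes in groups of 4 gives 20/4 = 5 statements.
Starts: E3, G#3, B3, D4, F#4 — each up a 3rd.

5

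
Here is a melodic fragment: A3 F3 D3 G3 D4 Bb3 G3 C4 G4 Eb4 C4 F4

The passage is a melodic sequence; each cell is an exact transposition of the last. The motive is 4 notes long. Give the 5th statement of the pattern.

F5 Db5 Bb4 Eb5

With a 4-note motive the entries are A3, D4, G4, each up a 4th from the previous.
Carrying on: C5 → F5.
From F5 the exact shape gives F5 Db5 Bb4 Eb5.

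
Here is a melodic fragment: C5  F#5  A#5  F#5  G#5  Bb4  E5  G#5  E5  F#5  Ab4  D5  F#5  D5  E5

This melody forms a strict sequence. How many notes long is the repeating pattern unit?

5

Try groups of 5 (3 cells in 15 notes):
C5 F#5 A#5 F#5 G#5 | Bb4 E5 G#5 E5 F#5 | Ab4 D5 F#5 D5 E5
Each cell is the previous one down a 2nd — so the unit is 5 notes.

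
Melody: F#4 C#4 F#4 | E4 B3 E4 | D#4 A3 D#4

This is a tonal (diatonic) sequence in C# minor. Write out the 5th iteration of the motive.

B3 F#3 B3

With a 3-note motive the entries are F#4, E4, D#4, each down a 2nd from the previous.
Extending down a 2nd: C#4 → B3.
Statement 5 starts on B3 and keeps the same diatonic contour: B3 F#3 B3.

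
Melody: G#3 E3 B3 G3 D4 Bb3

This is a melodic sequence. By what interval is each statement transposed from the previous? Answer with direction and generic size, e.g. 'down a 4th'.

The 2-note cells begin on G#3, B3, D4 — each up a 3rd from the last.
G#3 to B3 is up a 3rd.

up a 3rd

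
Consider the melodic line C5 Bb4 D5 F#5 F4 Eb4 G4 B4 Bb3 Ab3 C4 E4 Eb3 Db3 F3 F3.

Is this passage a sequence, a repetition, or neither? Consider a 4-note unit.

neither

Note 4 of cell 4 is F3; if this were a sequence it would be A3. No unit length gives a consistent transposition pattern.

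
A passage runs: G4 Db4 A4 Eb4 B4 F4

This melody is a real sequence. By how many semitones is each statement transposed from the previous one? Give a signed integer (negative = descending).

The 2-note cells begin on G4, A4, B4 — each up a 2nd from the last.
G4→A4 is 69 − 67 = 2 semitones.

2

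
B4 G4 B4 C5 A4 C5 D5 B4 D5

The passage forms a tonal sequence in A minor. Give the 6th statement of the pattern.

Taking 3-note groups, the heads are B4, C5, D5: the pattern moves up a 2nd.
Extending up a 2nd: E5 → F5 → G5.
From G5 the diatonic shape gives G5 E5 G5.

G5 E5 G5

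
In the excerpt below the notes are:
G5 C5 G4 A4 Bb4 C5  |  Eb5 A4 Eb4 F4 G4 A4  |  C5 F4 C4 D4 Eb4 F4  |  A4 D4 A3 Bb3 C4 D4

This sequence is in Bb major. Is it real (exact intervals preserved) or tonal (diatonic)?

tonal

Every note is diatonic to Bb major.
Cell 1 has -7 semitones from note 1 to 2, but cell 2 has -6 — the interval quality changes while the contour stays the same, which is the hallmark of a tonal sequence.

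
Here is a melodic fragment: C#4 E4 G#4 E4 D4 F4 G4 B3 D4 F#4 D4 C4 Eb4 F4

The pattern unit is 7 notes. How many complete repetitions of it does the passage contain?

14 notes in groups of 7 gives 14/7 = 2 statements.
Starts: C#4, B3 — each down a 2nd.

2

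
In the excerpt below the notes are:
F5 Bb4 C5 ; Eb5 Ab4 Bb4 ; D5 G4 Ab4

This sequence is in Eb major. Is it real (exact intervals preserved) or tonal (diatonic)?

tonal

Every note is diatonic to Eb major.
Cell 1 has +2 semitones from note 2 to 3, but cell 3 has +1 — the interval quality changes while the contour stays the same, which is the hallmark of a tonal sequence.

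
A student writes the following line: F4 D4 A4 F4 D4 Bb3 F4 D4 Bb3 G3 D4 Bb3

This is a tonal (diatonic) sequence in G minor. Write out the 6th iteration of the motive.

C3 A2 Eb3 C3

The 4-note cells begin on F4, D4, Bb3 — each down a 3rd from the last.
Extending down a 3rd: G3 → Eb3 → C3.
So cell 6 is C3 A2 Eb3 C3.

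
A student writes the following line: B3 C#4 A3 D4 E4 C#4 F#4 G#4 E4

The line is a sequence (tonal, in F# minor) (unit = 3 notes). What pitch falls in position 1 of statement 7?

G#5

Grouping in 3s, the 1st note of each cell is B3, D4, F#4.
Each moves up a 3rd. Continuing: A4 → C#5 → E5 → G#5.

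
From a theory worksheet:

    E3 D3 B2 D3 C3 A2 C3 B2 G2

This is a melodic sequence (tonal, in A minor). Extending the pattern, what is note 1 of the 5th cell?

A2

With 3-note cells, note 1 of each statement runs E3, D3, C3.
Extending down a 2nd: B2 → A2.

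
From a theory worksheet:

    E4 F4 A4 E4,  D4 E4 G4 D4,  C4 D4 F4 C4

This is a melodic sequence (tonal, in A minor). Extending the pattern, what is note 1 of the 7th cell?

Grouping in 4s, the 1st note of each cell is E4, D4, C4.
Carrying that down a 2nd forward: B3 → A3 → G3 → F3.

F3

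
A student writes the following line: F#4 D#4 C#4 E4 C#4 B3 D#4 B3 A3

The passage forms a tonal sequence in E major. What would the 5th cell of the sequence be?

B3 G#3 F#3

Taking 3-note groups, the heads are F#4, E4, D#4: the pattern moves down a 2nd.
Carrying on: C#4 → B3.
From B3 the diatonic shape gives B3 G#3 F#3.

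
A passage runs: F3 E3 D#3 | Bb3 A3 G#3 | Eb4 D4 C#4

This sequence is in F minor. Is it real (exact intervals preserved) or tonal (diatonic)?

real

Each cell has the same semitone pattern (-1, -1) — intervals are preserved exactly.
And E3 lies outside F minor, so the sequence is real rather than tonal.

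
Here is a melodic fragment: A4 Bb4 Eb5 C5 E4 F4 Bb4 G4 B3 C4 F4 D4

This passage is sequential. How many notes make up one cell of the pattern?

There are 12 notes; a 4-note unit gives 3 cells:
A4 Bb4 Eb5 C5 | E4 F4 Bb4 G4 | B3 C4 F4 D4
Every group is a transposition down a 4th of the one before; no shorter unit works.

4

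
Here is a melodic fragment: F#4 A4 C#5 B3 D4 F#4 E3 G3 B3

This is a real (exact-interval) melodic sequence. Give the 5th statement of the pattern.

Unit = 3 notes; the statements start on F#4, B3, E3, moving down a 5th each time.
Extending down a 5th: A2 → D2.
Statement 5 starts on D2 and keeps the same exact contour: D2 F2 A2.

D2 F2 A2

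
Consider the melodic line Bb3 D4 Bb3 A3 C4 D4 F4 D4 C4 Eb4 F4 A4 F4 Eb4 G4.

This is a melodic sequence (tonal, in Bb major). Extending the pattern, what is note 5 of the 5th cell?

With 5-note cells, note 5 of each statement runs C4, Eb4, G4.
Extending up a 3rd: Bb4 → D5.

D5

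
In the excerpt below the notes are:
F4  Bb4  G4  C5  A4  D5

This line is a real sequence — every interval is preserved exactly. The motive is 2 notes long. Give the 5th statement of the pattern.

C#5 F#5

Taking 2-note groups, the heads are F4, G4, A4: the pattern moves up a 2nd.
Extending up a 2nd: B4 → C#5.
From C#5 the exact shape gives C#5 F#5.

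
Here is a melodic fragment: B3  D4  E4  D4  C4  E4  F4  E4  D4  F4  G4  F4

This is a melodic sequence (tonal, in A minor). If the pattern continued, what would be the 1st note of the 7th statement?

A4

The unit is 4 notes. Position-1 pitches of the 3 shown cells: B3, C4, D4.
Each moves up a 2nd. Continuing: E4 → F4 → G4 → A4.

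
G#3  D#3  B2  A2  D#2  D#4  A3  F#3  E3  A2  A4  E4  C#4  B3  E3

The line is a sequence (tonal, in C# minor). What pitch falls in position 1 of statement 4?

E5

With 5-note cells, note 1 of each statement runs G#3, D#4, A4.
Each moves up a 5th; the next is E5.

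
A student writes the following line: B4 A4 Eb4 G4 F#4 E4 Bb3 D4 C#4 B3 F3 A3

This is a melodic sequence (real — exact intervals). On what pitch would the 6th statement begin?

With a 4-note motive the entries are B4, F#4, C#4, each down a 4th from the previous.
Extending the heads down a 4th: G#3 → D#3 → A#2.

A#2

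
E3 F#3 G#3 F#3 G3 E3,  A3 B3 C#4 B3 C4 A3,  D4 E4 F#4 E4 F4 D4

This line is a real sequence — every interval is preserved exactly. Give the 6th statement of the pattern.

The 6-note cells begin on E3, A3, D4 — each up a 4th from the last.
Continuing the starts: G4 → C5 → F5.
From F5 the exact shape gives F5 G5 A5 G5 Ab5 F5.

F5 G5 A5 G5 Ab5 F5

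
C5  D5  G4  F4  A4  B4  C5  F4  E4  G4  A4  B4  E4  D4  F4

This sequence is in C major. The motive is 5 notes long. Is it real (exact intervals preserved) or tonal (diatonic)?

tonal

Every note is diatonic to C major.
Cell 1 has +2 semitones from note 1 to 2, but cell 2 has +1 — the interval quality changes while the contour stays the same, which is the hallmark of a tonal sequence.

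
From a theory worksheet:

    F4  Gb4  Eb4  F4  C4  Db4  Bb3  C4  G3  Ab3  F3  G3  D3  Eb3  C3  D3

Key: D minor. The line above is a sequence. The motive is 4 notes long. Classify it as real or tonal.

Each cell has the same semitone pattern (1, -3, 2) — intervals are preserved exactly.
And Gb4 lies outside D minor, so the sequence is real rather than tonal.

real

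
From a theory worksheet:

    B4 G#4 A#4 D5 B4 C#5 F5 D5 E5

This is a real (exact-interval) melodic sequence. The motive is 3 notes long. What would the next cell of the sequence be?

Unit = 3 notes; the statements start on B4, D5, F5, moving up a 3rd each time.
From Ab5 the exact shape gives Ab5 F5 G5.

Ab5 F5 G5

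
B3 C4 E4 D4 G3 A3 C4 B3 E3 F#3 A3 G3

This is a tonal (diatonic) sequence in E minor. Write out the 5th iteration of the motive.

With a 4-note motive the entries are B3, G3, E3, each down a 3rd from the previous.
Carrying on: C3 → A2.
Statement 5 starts on A2 and keeps the same diatonic contour: A2 B2 D3 C3.

A2 B2 D3 C3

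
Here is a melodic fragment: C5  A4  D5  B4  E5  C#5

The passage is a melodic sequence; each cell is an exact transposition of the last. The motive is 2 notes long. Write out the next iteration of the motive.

With a 2-note motive the entries are C5, D5, E5, each up a 2nd from the previous.
Statement 4 starts on F#5 and keeps the same exact contour: F#5 D#5.

F#5 D#5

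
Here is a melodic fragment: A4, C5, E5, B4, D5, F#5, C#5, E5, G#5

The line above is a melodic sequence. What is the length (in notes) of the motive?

There are 9 notes; a 3-note unit gives 3 cells:
A4 C5 E5 | B4 D5 F#5 | C#5 E5 G#5
Every group is a transposition up a 2nd of the one before; no shorter unit works.

3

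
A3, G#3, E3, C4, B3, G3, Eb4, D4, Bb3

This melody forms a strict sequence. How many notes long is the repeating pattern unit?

3

9 notes total. Splitting into 3 groups of 3:
A3 G#3 E3 | C4 B3 G3 | Eb4 D4 Bb3
That's a consistent up a 3rd shift per cell, and no other grouping gives one.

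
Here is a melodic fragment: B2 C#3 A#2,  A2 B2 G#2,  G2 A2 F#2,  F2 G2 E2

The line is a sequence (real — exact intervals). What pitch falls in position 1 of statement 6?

Db2

With 3-note cells, note 1 of each statement runs B2, A2, G2, F2.
Extending down a 2nd: Eb2 → Db2.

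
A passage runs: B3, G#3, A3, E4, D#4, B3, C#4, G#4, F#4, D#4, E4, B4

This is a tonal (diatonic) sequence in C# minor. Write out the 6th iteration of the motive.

E5 C#5 D#5 A5

Unit = 4 notes; the statements start on B3, D#4, F#4, moving up a 3rd each time.
Carrying on: A4 → C#5 → E5.
Statement 6 starts on E5 and keeps the same diatonic contour: E5 C#5 D#5 A5.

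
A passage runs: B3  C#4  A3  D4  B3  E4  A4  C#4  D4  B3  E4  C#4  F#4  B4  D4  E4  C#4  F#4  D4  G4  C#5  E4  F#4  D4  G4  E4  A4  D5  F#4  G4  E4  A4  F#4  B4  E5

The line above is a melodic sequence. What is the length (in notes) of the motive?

7

There are 35 notes; a 7-note unit gives 5 cells:
B3 C#4 A3 D4 B3 E4 A4 | C#4 D4 B3 E4 C#4 F#4 B4 | D4 E4 C#4 F#4 D4 G4 C#5 | E4 F#4 D4 G4 E4 A4 D5 | F#4 G4 E4 A4 F#4 B4 E5
That's a consistent up a 2nd shift per cell, and no other grouping gives one.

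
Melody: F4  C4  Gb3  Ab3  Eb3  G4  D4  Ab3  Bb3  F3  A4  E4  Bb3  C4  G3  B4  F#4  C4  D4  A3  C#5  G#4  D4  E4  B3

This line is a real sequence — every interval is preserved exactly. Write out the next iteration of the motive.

Unit = 5 notes; the statements start on F4, G4, A4, B4, C#5, moving up a 2nd each time.
Statement 6 starts on D#5 and keeps the same exact contour: D#5 A#4 E4 F#4 C#4.

D#5 A#4 E4 F#4 C#4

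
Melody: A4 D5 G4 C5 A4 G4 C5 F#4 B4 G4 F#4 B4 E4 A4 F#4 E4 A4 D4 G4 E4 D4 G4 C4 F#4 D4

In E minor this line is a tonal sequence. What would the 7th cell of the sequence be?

B3 E4 A3 D4 B3

Unit = 5 notes; the statements start on A4, G4, F#4, E4, D4, moving down a 2nd each time.
Continuing the starts: C4 → B3.
From B3 the diatonic shape gives B3 E4 A3 D4 B3.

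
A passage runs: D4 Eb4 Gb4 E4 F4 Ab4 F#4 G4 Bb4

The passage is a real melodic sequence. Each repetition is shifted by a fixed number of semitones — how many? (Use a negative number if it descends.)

2

The 3-note cells begin on D4, E4, F#4 — each up a 2nd from the last.
D4→E4 is 64 − 62 = 2 semitones.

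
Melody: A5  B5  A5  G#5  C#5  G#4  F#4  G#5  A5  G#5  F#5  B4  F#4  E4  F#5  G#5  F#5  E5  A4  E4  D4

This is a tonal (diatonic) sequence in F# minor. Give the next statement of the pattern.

Unit = 7 notes; the statements start on A5, G#5, F#5, moving down a 2nd each time.
Statement 4 starts on E5 and keeps the same diatonic contour: E5 F#5 E5 D5 G#4 D4 C#4.

E5 F#5 E5 D5 G#4 D4 C#4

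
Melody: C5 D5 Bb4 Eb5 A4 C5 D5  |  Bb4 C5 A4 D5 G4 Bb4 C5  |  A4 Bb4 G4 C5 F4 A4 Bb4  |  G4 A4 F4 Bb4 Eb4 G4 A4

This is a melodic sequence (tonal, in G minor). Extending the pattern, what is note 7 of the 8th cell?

Grouping in 7s, the 7th note of each cell is D5, C5, Bb4, A4.
Extending down a 2nd: G4 → F4 → Eb4 → D4.

D4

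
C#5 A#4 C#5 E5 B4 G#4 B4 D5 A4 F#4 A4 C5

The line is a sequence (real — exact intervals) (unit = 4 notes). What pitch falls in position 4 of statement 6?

Gb4

With 4-note cells, note 4 of each statement runs E5, D5, C5.
Each moves down a 2nd. Continuing: Bb4 → Ab4 → Gb4.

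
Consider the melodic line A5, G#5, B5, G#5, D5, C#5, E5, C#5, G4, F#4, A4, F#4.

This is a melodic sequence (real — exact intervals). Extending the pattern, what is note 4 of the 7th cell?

Grouping in 4s, the 4th note of each cell is G#5, C#5, F#4.
Each moves down a 5th. Continuing: B3 → E3 → A2 → D2.

D2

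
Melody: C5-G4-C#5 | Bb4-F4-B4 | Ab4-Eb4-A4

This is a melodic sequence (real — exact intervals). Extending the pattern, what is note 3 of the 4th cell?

G4

With 3-note cells, note 3 of each statement runs C#5, B4, A4.
One more down a 2nd gives G4.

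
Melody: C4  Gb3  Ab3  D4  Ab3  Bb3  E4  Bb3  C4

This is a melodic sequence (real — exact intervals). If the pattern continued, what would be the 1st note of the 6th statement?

The unit is 3 notes. Position-1 pitches of the 3 shown cells: C4, D4, E4.
Carrying that up a 2nd forward: F#4 → G#4 → A#4.

A#4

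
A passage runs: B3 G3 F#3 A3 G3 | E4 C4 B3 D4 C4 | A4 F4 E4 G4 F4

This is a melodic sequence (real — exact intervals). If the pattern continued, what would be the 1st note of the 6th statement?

C6

Grouping in 5s, the 1st note of each cell is B3, E4, A4.
Each moves up a 4th. Continuing: D5 → G5 → C6.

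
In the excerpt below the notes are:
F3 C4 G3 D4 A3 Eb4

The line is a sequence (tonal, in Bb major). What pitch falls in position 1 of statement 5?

C4

The unit is 2 notes. Position-1 pitches of the 3 shown cells: F3, G3, A3.
Each moves up a 2nd. Continuing: Bb3 → C4.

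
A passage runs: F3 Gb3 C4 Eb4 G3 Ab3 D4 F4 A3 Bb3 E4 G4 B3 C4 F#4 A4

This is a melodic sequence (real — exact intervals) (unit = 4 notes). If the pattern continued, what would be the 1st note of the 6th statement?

Grouping in 4s, the 1st note of each cell is F3, G3, A3, B3.
Carrying that up a 2nd forward: C#4 → D#4.

D#4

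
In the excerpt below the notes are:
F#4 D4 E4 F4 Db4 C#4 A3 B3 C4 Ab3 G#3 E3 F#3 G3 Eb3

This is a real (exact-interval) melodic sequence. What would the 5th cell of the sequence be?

Unit = 5 notes; the statements start on F#4, C#4, G#3, moving down a 4th each time.
Continuing the starts: D#3 → A#2.
From A#2 the exact shape gives A#2 F#2 G#2 A2 F2.

A#2 F#2 G#2 A2 F2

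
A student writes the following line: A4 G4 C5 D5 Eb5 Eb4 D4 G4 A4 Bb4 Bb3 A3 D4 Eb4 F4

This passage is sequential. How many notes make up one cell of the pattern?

Try groups of 5 (3 cells in 15 notes):
A4 G4 C5 D5 Eb5 | Eb4 D4 G4 A4 Bb4 | Bb3 A3 D4 Eb4 F4
That's a consistent down a 4th shift per cell, and no other grouping gives one.

5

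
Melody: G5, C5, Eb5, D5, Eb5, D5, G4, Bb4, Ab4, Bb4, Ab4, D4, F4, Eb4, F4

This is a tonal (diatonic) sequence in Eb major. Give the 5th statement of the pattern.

Taking 5-note groups, the heads are G5, D5, Ab4: the pattern moves down a 4th.
Extending down a 4th: Eb4 → Bb3.
From Bb3 the diatonic shape gives Bb3 Eb3 G3 F3 G3.

Bb3 Eb3 G3 F3 G3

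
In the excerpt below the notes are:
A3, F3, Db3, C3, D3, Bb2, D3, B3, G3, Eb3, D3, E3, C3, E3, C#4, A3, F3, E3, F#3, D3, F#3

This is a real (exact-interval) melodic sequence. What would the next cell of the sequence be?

D#4 B3 G3 F#3 G#3 E3 G#3

With a 7-note motive the entries are A3, B3, C#4, each up a 2nd from the previous.
From D#4 the exact shape gives D#4 B3 G3 F#3 G#3 E3 G#3.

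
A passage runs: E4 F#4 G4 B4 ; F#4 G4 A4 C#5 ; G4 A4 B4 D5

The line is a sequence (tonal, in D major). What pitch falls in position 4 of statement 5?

The unit is 4 notes. Position-4 pitches of the 3 shown cells: B4, C#5, D5.
Carrying that up a 2nd forward: E5 → F#5.

F#5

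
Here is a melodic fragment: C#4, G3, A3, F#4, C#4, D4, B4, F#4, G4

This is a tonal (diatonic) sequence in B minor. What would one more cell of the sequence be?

E5 B4 C#5

With a 3-note motive the entries are C#4, F#4, B4, each up a 4th from the previous.
From E5 the diatonic shape gives E5 B4 C#5.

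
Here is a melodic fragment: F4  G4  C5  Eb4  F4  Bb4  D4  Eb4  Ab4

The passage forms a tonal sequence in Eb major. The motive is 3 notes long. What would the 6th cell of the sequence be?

Unit = 3 notes; the statements start on F4, Eb4, D4, moving down a 2nd each time.
Extending down a 2nd: C4 → Bb3 → Ab3.
Statement 6 starts on Ab3 and keeps the same diatonic contour: Ab3 Bb3 Eb4.

Ab3 Bb3 Eb4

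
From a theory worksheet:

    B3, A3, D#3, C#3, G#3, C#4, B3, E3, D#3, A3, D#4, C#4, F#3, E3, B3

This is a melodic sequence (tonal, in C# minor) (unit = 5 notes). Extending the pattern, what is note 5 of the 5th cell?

Grouping in 5s, the 5th note of each cell is G#3, A3, B3.
Each moves up a 2nd. Continuing: C#4 → D#4.

D#4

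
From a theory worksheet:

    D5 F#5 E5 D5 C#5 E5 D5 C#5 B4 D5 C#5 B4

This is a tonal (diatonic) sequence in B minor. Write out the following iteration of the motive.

With a 4-note motive the entries are D5, C#5, B4, each down a 2nd from the previous.
From A4 the diatonic shape gives A4 C#5 B4 A4.

A4 C#5 B4 A4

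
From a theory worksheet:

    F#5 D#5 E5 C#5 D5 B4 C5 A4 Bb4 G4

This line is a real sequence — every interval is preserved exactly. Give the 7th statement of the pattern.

Gb4 Eb4

Taking 2-note groups, the heads are F#5, E5, D5, C5, Bb4: the pattern moves down a 2nd.
Carrying on: Ab4 → Gb4.
From Gb4 the exact shape gives Gb4 Eb4.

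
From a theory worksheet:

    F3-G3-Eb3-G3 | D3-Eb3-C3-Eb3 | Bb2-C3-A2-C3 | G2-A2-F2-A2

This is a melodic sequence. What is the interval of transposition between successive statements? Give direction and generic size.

down a 3rd

Unit = 4 notes; the statements start on F3, D3, Bb2, G2, moving down a 3rd each time.
From F3 to D3: down a 3rd.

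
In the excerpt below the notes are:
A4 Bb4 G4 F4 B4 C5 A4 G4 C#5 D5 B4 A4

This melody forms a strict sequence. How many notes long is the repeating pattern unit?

4

There are 12 notes; a 4-note unit gives 3 cells:
A4 Bb4 G4 F4 | B4 C5 A4 G4 | C#5 D5 B4 A4
Each cell is the previous one up a 2nd — so the unit is 4 notes.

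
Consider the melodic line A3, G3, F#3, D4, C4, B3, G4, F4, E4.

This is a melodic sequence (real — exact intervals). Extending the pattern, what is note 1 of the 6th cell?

Bb5

With 3-note cells, note 1 of each statement runs A3, D4, G4.
Extending up a 4th: C5 → F5 → Bb5.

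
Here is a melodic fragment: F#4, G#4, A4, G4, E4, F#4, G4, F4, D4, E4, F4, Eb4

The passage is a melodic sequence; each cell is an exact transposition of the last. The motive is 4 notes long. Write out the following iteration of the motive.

With a 4-note motive the entries are F#4, E4, D4, each down a 2nd from the previous.
So cell 4 is C4 D4 Eb4 Db4.

C4 D4 Eb4 Db4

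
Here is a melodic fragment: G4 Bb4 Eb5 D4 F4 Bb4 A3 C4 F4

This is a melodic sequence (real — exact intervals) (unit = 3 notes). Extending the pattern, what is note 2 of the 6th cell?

The unit is 3 notes. Position-2 pitches of the 3 shown cells: Bb4, F4, C4.
Each moves down a 4th. Continuing: G3 → D3 → A2.

A2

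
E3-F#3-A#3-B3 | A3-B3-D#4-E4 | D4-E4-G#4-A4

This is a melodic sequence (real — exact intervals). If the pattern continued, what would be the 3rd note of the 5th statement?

F#5

Grouping in 4s, the 3rd note of each cell is A#3, D#4, G#4.
Carrying that up a 4th forward: C#5 → F#5.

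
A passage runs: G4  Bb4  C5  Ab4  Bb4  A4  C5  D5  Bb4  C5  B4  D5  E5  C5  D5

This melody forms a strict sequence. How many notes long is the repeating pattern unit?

Try groups of 5 (3 cells in 15 notes):
G4 Bb4 C5 Ab4 Bb4 | A4 C5 D5 Bb4 C5 | B4 D5 E5 C5 D5
Every group is a transposition up a 2nd of the one before; no shorter unit works.

5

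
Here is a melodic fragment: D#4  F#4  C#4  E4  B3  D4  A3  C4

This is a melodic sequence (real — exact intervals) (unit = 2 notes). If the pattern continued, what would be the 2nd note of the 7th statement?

Grouping in 2s, the 2nd note of each cell is F#4, E4, D4, C4.
Each moves down a 2nd. Continuing: Bb3 → Ab3 → Gb3.

Gb3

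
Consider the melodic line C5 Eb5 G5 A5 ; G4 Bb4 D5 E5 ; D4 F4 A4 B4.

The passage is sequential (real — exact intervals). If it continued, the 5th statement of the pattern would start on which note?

Unit = 4 notes; the statements start on C5, G4, D4, moving down a 4th each time.
Extending the heads down a 4th: A3 → E3.

E3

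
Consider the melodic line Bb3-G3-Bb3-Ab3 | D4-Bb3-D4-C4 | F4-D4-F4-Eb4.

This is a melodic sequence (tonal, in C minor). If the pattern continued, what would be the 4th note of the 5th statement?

Grouping in 4s, the 4th note of each cell is Ab3, C4, Eb4.
Extending up a 3rd: G4 → Bb4.

Bb4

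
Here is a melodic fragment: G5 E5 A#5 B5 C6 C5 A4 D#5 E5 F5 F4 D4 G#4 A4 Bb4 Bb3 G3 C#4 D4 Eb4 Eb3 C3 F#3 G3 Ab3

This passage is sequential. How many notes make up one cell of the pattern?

5

Try groups of 5 (5 cells in 25 notes):
G5 E5 A#5 B5 C6 | C5 A4 D#5 E5 F5 | F4 D4 G#4 A4 Bb4 | Bb3 G3 C#4 D4 Eb4 | Eb3 C3 F#3 G3 Ab3
That's a consistent down a 5th shift per cell, and no other grouping gives one.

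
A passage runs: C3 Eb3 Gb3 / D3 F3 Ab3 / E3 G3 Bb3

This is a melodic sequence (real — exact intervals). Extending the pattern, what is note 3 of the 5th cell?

D4

With 3-note cells, note 3 of each statement runs Gb3, Ab3, Bb3.
Carrying that up a 2nd forward: C4 → D4.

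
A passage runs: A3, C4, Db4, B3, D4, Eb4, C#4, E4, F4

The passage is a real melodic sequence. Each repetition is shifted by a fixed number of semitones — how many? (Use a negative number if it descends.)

The 3-note cells begin on A3, B3, C#4 — each up a 2nd from the last.
Counting half-steps from A3 to B3: 2.

2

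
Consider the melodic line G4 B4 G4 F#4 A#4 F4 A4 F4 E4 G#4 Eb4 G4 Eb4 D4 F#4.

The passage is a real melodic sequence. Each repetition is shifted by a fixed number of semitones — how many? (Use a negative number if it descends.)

-2

Unit = 5 notes; the statements start on G4, F4, Eb4, moving down a 2nd each time.
G4→F4 is 65 − 67 = -2 semitones.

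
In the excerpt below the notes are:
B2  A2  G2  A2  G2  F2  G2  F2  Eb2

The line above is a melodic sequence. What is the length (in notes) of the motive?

9 notes total. Splitting into 3 groups of 3:
B2 A2 G2 | A2 G2 F2 | G2 F2 Eb2
That's a consistent down a 2nd shift per cell, and no other grouping gives one.

3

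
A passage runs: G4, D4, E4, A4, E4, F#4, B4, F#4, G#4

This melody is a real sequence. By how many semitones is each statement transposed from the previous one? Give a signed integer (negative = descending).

Unit = 3 notes; the statements start on G4, A4, B4, moving up a 2nd each time.
G4→A4 is 69 − 67 = 2 semitones.

2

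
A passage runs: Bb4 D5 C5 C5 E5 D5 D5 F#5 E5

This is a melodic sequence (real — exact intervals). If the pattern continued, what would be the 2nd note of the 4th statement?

G#5

The unit is 3 notes. Position-2 pitches of the 3 shown cells: D5, E5, F#5.
From F#5, up a 2nd gives G#5.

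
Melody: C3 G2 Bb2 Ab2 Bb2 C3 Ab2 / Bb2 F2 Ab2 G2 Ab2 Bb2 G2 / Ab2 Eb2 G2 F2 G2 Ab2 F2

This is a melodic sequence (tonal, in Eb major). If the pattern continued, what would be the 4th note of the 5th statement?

Grouping in 7s, the 4th note of each cell is Ab2, G2, F2.
Extending down a 2nd: Eb2 → D2.

D2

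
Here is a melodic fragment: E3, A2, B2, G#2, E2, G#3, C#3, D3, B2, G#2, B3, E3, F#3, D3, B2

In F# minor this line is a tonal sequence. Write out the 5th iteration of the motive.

With a 5-note motive the entries are E3, G#3, B3, each up a 3rd from the previous.
Continuing the starts: D4 → F#4.
Statement 5 starts on F#4 and keeps the same diatonic contour: F#4 B3 C#4 A3 F#3.

F#4 B3 C#4 A3 F#3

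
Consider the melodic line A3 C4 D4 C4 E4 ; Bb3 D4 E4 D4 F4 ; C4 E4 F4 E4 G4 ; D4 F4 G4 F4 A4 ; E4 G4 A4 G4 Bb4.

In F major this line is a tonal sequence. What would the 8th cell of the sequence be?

Unit = 5 notes; the statements start on A3, Bb3, C4, D4, E4, moving up a 2nd each time.
Continuing the starts: F4 → G4 → A4.
So cell 8 is A4 C5 D5 C5 E5.

A4 C5 D5 C5 E5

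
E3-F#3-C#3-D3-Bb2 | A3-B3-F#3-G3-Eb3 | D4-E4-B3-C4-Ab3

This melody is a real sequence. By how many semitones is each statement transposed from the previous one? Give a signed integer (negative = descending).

Taking 5-note groups, the heads are E3, A3, D4: the pattern moves up a 4th.
E3 to A3 spans +5 semitones.

5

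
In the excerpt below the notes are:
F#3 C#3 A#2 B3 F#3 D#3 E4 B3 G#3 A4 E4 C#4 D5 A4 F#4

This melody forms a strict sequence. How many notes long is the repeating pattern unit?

3

15 notes total. Splitting into 5 groups of 3:
F#3 C#3 A#2 | B3 F#3 D#3 | E4 B3 G#3 | A4 E4 C#4 | D5 A4 F#4
That's a consistent up a 4th shift per cell, and no other grouping gives one.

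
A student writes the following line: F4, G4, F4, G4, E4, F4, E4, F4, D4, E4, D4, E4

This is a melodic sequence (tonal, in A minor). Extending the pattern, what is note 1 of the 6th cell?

A3

With 4-note cells, note 1 of each statement runs F4, E4, D4.
Each moves down a 2nd. Continuing: C4 → B3 → A3.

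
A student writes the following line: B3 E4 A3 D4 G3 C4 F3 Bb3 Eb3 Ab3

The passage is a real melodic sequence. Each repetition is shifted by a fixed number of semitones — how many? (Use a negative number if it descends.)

-2

With a 2-note motive the entries are B3, A3, G3, F3, Eb3, each down a 2nd from the previous.
B3 to A3 spans -2 semitones.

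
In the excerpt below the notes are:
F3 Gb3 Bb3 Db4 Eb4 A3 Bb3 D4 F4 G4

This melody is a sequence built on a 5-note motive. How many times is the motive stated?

2

10 notes in groups of 5 gives 10/5 = 2 statements.
Starts: F3, A3 — each up a 3rd.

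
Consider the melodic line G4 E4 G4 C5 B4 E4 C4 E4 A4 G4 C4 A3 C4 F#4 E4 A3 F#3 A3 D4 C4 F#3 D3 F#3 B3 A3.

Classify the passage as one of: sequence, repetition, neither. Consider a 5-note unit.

Each 5-note cell is the previous one transposed down a 3rd.

sequence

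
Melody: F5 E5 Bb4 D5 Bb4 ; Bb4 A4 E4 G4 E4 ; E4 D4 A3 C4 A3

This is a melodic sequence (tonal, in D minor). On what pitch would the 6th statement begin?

Taking 5-note groups, the heads are F5, Bb4, E4: the pattern moves down a 5th.
Continuing: A3 → D3 → G2. Statement 6 starts on G2.

G2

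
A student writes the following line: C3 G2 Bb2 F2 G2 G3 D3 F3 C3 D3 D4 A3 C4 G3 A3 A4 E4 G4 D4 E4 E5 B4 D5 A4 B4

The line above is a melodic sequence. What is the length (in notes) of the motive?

Try groups of 5 (5 cells in 25 notes):
C3 G2 Bb2 F2 G2 | G3 D3 F3 C3 D3 | D4 A3 C4 G3 A3 | A4 E4 G4 D4 E4 | E5 B4 D5 A4 B4
That's a consistent up a 5th shift per cell, and no other grouping gives one.

5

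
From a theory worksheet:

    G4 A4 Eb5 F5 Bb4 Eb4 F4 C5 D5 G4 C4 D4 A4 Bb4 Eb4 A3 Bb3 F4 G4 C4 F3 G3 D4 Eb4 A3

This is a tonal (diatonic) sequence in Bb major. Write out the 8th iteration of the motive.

With a 5-note motive the entries are G4, Eb4, C4, A3, F3, each down a 3rd from the previous.
Carrying on: D3 → Bb2 → G2.
From G2 the diatonic shape gives G2 A2 Eb3 F3 Bb2.

G2 A2 Eb3 F3 Bb2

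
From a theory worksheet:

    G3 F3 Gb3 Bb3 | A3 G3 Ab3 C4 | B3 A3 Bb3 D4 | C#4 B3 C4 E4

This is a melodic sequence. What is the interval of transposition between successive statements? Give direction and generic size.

With a 4-note motive the entries are G3, A3, B3, C#4, each up a 2nd from the previous.
From G3 to A3: up a 2nd.

up a 2nd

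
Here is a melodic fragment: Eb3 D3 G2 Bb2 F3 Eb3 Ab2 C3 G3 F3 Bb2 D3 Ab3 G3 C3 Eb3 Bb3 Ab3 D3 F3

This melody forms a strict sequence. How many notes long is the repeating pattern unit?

4

20 notes total. Splitting into 5 groups of 4:
Eb3 D3 G2 Bb2 | F3 Eb3 Ab2 C3 | G3 F3 Bb2 D3 | Ab3 G3 C3 Eb3 | Bb3 Ab3 D3 F3
Every group is a transposition up a 2nd of the one before; no shorter unit works.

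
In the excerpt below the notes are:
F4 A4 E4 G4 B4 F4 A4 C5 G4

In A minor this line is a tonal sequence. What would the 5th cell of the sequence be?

Taking 3-note groups, the heads are F4, G4, A4: the pattern moves up a 2nd.
Extending up a 2nd: B4 → C5.
Statement 5 starts on C5 and keeps the same diatonic contour: C5 E5 B4.

C5 E5 B4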